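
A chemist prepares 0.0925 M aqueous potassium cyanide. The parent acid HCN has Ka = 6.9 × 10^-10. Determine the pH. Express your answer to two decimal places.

pH = 11.06

CN- is the conjugate base of the weak acid HCN.
Kb = Kw/Ka = 1.0×10^-14 / 6.9 × 10^-10 = 1.45 × 10^-5
Kb = [OH-]²/(0.0925 − [OH-]) = 1.45 × 10^-5
Neglecting [OH-] in the denominator: [OH-] = √(1.45 × 10^-5 × 0.0925) = 1.16 × 10^-3 M
Check: 1.3% ionized — well under 5%, approximation valid.
pOH = 2.94, so pH = 14.00 − pOH = 11.06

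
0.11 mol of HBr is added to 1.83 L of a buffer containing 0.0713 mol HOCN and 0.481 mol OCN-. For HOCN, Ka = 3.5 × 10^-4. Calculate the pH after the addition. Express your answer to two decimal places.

Added H+ converts OCN- to HOCN: HOCN → 0.181 mol, OCN- → 0.371 mol.
pKa = −log(3.5 × 10^-4) = 3.456
pH = pKa + log([A⁻]/[HA]) = 3.456 + log(0.371/0.181) = 3.456 +0.312

pH = 3.77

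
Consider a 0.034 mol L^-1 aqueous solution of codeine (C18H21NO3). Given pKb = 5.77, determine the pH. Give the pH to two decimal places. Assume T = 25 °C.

C18H21NO3 + H2O ⇌ C18H22NO3+ + OH-
Kb = 10^(−5.77) = 1.70 × 10^-6
Kb = [OH-]²/(0.034 − [OH-]) = 1.70 × 10^-6
Neglecting [OH-] in the denominator: [OH-] = √(1.70 × 10^-6 × 0.034) = 2.40 × 10^-4 M
pOH = 3.62, so pH = 14.00 − pOH = 10.38

pH = 10.38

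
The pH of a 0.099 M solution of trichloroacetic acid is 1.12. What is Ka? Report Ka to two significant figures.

Ka = 2.5 × 10^-1

[H+] = 10^(-1.12) = 7.59 × 10^-2 M
At equilibrium [HA] = 0.099 − 7.59 × 10^-2 = 2.31 × 10^-2 M
Ka = [H+][A-]/[HA] = (7.59 × 10^-2)² / 2.31 × 10^-2 = 2.5 × 10^-1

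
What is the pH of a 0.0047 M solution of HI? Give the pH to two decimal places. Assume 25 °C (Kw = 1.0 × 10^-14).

HI is a strong acid and dissociates completely, so [H+] = 0.0047 M.
pH = -log(0.0047) = 2.33

pH = 2.33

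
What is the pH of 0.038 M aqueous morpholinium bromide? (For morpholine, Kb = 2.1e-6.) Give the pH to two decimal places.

C4H8ONH2+ is the conjugate acid of the weak base C4H8ONH.
Ka = Kw/Kb = 1.0×10^-14 / 2.1 × 10^-6 = 4.76 × 10^-9
From the ICE table, Ka = x²/(0.038 − x) = 4.76 × 10^-9.
Since Ka ≪ C₀, x ≈ √(Ka·C₀) = 1.34 × 10^-5 M.
(x/C₀ = 0.035% < 5%, so the approximation holds.)
pH = −log(1.34 × 10^-5) = 4.87

pH = 4.87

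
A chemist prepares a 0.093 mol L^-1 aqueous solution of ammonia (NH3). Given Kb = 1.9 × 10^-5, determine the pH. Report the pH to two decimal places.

NH3 + H2O ⇌ NH4+ + OH-
From the ICE table, Kb = x²/(0.093 − x) = 1.9 × 10^-5.
Neglecting x in the denominator: x = √(1.9 × 10^-5 × 0.093) = 1.33 × 10^-3 M
pOH = −log(1.33 × 10^-3) = 2.88; pH = 14.00 − 2.88 = 11.12

pH = 11.12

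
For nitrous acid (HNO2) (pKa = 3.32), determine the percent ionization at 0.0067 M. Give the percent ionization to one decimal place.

23.4%

HNO2 ⇌ NO2- + H+; let x = [H+] at equilibrium.
Ka = 10^(−3.32) = 4.79 × 10^-4
Ka = x²/(C₀ − x); solving the quadratic gives x = 1.57 × 10^-3 M.
% ionization = x/C₀ × 100% = 1.57 × 10^-3/0.0067 × 100% = 23.4%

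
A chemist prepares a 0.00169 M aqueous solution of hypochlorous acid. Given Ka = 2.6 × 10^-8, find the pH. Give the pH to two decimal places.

HOCl ⇌ OCl- + H+
From the ICE table, Ka = [H+]²/(0.00169 − [H+]) = 2.6 × 10^-8.
Neglecting [H+] in the denominator: [H+] = √(2.6 × 10^-8 × 0.00169) = 6.63 × 10^-6 M
Check: 0.39% ionized — well under 5%, approximation valid.
pH = −log[H+] = −log(6.63 × 10^-6) = 5.18

pH = 5.18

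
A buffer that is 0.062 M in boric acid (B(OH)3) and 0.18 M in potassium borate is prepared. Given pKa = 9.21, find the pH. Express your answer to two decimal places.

pH = 9.67

pH = pKa + log([A⁻]/[HA]) = 9.21 + log(0.18/0.062)
pH = 9.21 + (+0.463) = 9.67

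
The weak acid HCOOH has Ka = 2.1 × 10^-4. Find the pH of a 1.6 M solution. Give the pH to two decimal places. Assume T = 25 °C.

pH = 1.74

HCOOH ⇌ HCOO- + H+
Ka = [H+]²/(1.6 − [H+]) = 2.1 × 10^-4
Since Ka ≪ C₀, [H+] ≈ √(Ka·C₀) = 1.83 × 10^-2 M.
pH = −log(1.83 × 10^-2) = 1.74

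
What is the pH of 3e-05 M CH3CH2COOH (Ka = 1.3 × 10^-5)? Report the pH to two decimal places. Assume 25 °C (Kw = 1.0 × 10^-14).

CH3CH2COOH ⇌ CH3CH2COO- + H+
From the ICE table, Ka = x²/(3e-05 − x) = 1.3 × 10^-5.
The 5% rule fails; solving x² + Ka·x − Ka·C₀ = 0 exactly:
x = (−Ka + √(Ka² + 4·Ka·C₀))/2 = 1.43 × 10^-5 M
pH = −log(1.43 × 10^-5) = 4.84

pH = 4.84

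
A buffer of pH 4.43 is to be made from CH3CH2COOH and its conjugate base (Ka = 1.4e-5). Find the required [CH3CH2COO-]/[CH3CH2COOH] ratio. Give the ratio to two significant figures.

ratio = 0.38

pKa = -log(1.4 × 10^-5) = 4.854
pH = pKa + log(r) ⇒ log(r) = 4.43 − 4.854 = -0.424
r = [CH3CH2COO-]/[CH3CH2COOH] = 10^(-0.424) = 0.377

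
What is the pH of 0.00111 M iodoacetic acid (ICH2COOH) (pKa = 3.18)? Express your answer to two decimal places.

ICH2COOH ⇌ ICH2COO- + H+
Ka = 10^(−3.18) = 6.61 × 10^-4
Ka = [H+]²/(0.00111 − [H+]) = 6.61 × 10^-4
Here C₀/Ka ≈ 1.68, so the small-[H+] approximation fails. Use the quadratic:
[H+] = [−0.000661 + √(0.000661² + 2.93e-06)]/2 = 5.88 × 10^-4 M
pH = −log(5.88 × 10^-4) = 3.23

pH = 3.23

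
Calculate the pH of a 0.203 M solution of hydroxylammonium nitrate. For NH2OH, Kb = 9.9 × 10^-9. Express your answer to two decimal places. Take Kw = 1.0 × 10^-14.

pH = 3.34

NH3OH+ is the conjugate acid of the weak base NH2OH.
Ka = Kw/Kb = 1.0×10^-14 / 9.9 × 10^-9 = 1.01 × 10^-6
Ka = [H+]²/(0.203 − [H+]) = 1.01 × 10^-6
Neglecting [H+] in the denominator: [H+] = √(1.01 × 10^-6 × 0.203) = 4.53 × 10^-4 M
Check: 0.22% ionized — well under 5%, approximation valid.
pH = −log(4.53 × 10^-4) = 3.34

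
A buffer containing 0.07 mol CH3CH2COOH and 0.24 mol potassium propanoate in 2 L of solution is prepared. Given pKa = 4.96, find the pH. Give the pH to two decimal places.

pH = 5.50

pH = pKa + log([A⁻]/[HA]) = 4.96 + log(0.24/0.07)
pH = 4.96 + (+0.535) = 5.50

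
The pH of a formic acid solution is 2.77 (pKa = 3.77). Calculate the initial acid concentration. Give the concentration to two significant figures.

[H+] = 10^(-2.77) = 1.70 × 10^-3 M = x
Ka = 10^(−3.77) = 1.70 × 10^-4
Ka = x²/(C₀ − x) ⇒ C₀ = x + x²/Ka
C₀ = 1.70 × 10^-3 + (1.70 × 10^-3)²/(1.70 × 10^-4) = 1.87 × 10^-2 M

C₀ = 1.9 × 10^-2 M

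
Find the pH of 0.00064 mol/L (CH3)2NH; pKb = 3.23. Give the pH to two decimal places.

(CH3)2NH + H2O ⇌ (CH3)2NH2+ + OH-
Kb = 10^(−3.23) = 5.89 × 10^-4
From the ICE table, Kb = [OH-]²/(0.00064 − [OH-]) = 5.89 × 10^-4.
The 5% rule fails; solving [OH-]² + Kb·[OH-] − Kb·C₀ = 0 exactly:
[OH-] = (−Kb + √(Kb² + 4·Kb·C₀))/2 = 3.86 × 10^-4 M
pOH = −log(3.86 × 10^-4) = 3.41; pH = 14.00 − 3.41 = 10.59

pH = 10.59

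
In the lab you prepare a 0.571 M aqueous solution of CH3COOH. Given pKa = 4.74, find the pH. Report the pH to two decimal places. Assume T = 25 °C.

CH3COOH ⇌ CH3COO- + H+
Ka = 10^(−4.74) = 1.82 × 10^-5
Ka = [H+]²/(0.571 − [H+]) = 1.82 × 10^-5
Assume [H+] ≪ 0.571: [H+] ≈ √(1.82 × 10^-5 × 0.571) = 3.22 × 10^-3 M
pH = −log(3.22 × 10^-3) = 2.49

pH = 2.49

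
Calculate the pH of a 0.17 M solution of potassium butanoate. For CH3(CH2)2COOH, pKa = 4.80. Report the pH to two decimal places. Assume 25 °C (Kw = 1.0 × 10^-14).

CH3(CH2)2COO- is the conjugate base of the weak acid CH3(CH2)2COOH.
Ka = 10^(−4.80) = 1.58 × 10^-5
Kb = Kw/Ka = 1.0×10^-14 / 1.58 × 10^-5 = 6.33 × 10^-10
Kb = x²/(0.17 − x) = 6.33 × 10^-10
Neglecting x in the denominator: x = √(6.33 × 10^-10 × 0.17) = 1.04 × 10^-5 M
Check: 0.0061% ionized — well under 5%, approximation valid.
pOH = −log(1.04 × 10^-5) = 4.98; pH = 14.00 − 4.98 = 9.02

pH = 9.02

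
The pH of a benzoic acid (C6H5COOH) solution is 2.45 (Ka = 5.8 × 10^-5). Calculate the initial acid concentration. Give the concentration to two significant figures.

[H+] = 10^(-2.45) = 3.55 × 10^-3 M = x
Ka = x²/(C₀ − x) ⇒ C₀ = x + x²/Ka
C₀ = 3.55 × 10^-3 + (3.55 × 10^-3)²/(5.8 × 10^-5) = 2.21 × 10^-1 M

C₀ = 2.2 × 10^-1 M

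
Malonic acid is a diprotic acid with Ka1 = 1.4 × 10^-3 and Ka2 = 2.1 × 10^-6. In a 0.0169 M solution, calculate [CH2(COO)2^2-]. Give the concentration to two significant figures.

2.1 × 10^-6 M

First ionization gives [H+] ≈ [CH2(COOH)COO-] = 4.21 × 10^-3 M.
Second step: Ka2 = [H+][CH2(COO)2^2-]/[CH2(COOH)COO-] ≈ [CH2(COO)2^2-] (since [H+] ≈ [CH2(COOH)COO-]).
So [CH2(COO)2^2-] ≈ Ka2.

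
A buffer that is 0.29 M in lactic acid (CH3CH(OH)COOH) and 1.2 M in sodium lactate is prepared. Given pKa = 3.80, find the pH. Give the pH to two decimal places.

pH = pKa + log([A⁻]/[HA]) = 3.80 + log(1.2/0.29)
pH = 3.80 + (+0.617) = 4.42

pH = 4.42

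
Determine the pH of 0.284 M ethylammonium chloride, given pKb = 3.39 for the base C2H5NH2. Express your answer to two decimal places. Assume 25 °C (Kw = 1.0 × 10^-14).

pH = 5.58

C2H5NH3+ is the conjugate acid of the weak base C2H5NH2.
Kb = 10^(−3.39) = 4.07 × 10^-4
Ka = Kw/Kb = 1.0×10^-14 / 4.07 × 10^-4 = 2.46 × 10^-11
Ka = [H+]²/(0.284 − [H+]) = 2.46 × 10^-11
Since Ka ≪ C₀, [H+] ≈ √(Ka·C₀) = 2.64 × 10^-6 M.
([H+]/C₀ = 0.00093% < 5%, so the approximation holds.)
pH = −log(2.64 × 10^-6) = 5.58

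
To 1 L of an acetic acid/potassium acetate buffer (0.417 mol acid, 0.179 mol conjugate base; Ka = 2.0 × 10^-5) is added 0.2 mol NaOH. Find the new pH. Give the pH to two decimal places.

OH- converts CH3COOH to CH3COO-: CH3COOH → 0.217 mol, CH3COO- → 0.379 mol.
pKa = −log(2.0 × 10^-5) = 4.699
pH = pKa + log(n_CH3COO-/n_CH3COOH) = 4.699 + log(0.379/0.217) = 4.699 + (+0.242)

pH = 4.94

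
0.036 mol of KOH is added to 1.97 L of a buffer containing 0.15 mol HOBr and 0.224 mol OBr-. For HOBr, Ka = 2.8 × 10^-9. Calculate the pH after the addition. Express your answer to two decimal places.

pH = 8.91

After neutralization: n(HOBr) = 0.114 mol, n(OBr-) = 0.26 mol.
pKa = −log(2.8 × 10^-9) = 8.553
pH = pKa + log(n_OBr-/n_HOBr) = 8.553 + log(0.26/0.114) = 8.553 + (+0.358)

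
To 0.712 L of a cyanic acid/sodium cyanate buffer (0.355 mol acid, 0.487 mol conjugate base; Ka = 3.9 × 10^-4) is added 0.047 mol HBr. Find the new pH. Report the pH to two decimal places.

pH = 3.45

Added H+ converts OCN- to HOCN: HOCN → 0.402 mol, OCN- → 0.44 mol.
pKa = −log(3.9 × 10^-4) = 3.409
pH = pKa + log(n_OCN-/n_HOCN) = 3.409 + log(0.44/0.402) = 3.409 + (+0.039)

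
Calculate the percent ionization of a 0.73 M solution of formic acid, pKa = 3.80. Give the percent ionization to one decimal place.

HCOOH ⇌ HCOO- + H+; let x = [H+] at equilibrium.
Ka = 10^(−3.80) = 1.58 × 10^-4
x ≈ √(Ka·C₀) = √(1.58 × 10^-4 × 0.73) = 1.07 × 10^-2 M
Fraction ionized = 1.07 × 10^-2 / 0.73 = 0.0147 → 1.5%

1.5%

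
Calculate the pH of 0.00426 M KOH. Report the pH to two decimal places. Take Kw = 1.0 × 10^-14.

KOH is a strong base; [OH-] = 0.00426 M.
pOH = -log(0.00426) = 2.37
pH = 14.00 - 2.37 = 11.63

pH = 11.63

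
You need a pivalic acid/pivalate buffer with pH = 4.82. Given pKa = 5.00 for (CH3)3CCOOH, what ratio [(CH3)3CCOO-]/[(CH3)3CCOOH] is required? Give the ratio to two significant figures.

pH = pKa + log(r) ⇒ log(r) = 4.82 − 5.00 = -0.18
r = [(CH3)3CCOO-]/[(CH3)3CCOOH] = 10^(-0.18) = 0.661

ratio = 0.66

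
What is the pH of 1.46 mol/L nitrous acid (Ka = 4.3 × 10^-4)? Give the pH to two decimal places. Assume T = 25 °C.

HNO2 ⇌ NO2- + H+
From the ICE table, Ka = [H+]²/(1.46 − [H+]) = 4.3 × 10^-4.
Neglecting [H+] in the denominator: [H+] = √(4.3 × 10^-4 × 1.46) = 2.51 × 10^-2 M
([H+]/C₀ = 1.7% < 5%, so the approximation holds.)
pH = −log(2.51 × 10^-2) = 1.60

pH = 1.60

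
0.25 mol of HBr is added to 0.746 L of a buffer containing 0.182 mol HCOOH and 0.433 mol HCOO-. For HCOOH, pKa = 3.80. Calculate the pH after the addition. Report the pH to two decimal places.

Added H+ converts HCOO- to HCOOH: HCOOH → 0.432 mol, HCOO- → 0.183 mol.
pH = pKa + log(n_HCOO-/n_HCOOH) = 3.80 + log(0.183/0.432) = 3.80 + (-0.373)

pH = 3.43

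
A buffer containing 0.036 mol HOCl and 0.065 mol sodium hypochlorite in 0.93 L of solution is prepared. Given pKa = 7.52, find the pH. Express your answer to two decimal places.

Using pH = pKa + log([base]/[acid]) with [base]/[acid] = 0.065/0.036:
pH = 7.52 + (+0.257) = 7.78

pH = 7.78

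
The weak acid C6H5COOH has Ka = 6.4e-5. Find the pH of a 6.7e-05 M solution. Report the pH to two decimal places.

pH = 4.39

C6H5COOH ⇌ C6H5COO- + H+
Ka = [H+]²/(6.7e-05 − [H+]) = 6.4 × 10^-5
The 5% rule fails; solving [H+]² + Ka·[H+] − Ka·C₀ = 0 exactly:
[H+] = [−6.4e-05 + √(6.4e-05² + 1.72e-08)]/2 = 4.09 × 10^-5 M
pH = −log(4.09 × 10^-5) = 4.39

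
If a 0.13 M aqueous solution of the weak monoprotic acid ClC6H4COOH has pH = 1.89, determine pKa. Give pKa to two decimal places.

[H+] = 10^(-1.89) = 1.29 × 10^-2 M
At equilibrium [HA] = 0.13 − 1.29 × 10^-2 = 1.17 × 10^-1 M
Ka = [H+][A-]/[HA] = (1.29 × 10^-2)² / 1.17 × 10^-1 = 1.42 × 10^-3
pKa = -log(1.42 × 10^-3) = 2.85

pKa = 2.85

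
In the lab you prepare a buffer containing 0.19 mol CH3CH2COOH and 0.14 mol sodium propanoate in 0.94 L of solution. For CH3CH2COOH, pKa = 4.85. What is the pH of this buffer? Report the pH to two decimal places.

pH = 4.72

pH = pKa + log([A⁻]/[HA]) = 4.85 + log(0.14/0.19)
pH = 4.85 + (-0.133) = 4.72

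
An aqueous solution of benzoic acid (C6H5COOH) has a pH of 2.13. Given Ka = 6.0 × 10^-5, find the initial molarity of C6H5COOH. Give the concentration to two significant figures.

C₀ = 9.2 × 10^-1 M

[H+] = 10^(-2.13) = 7.41 × 10^-3 M = x
Ka = x²/(C₀ − x) ⇒ C₀ = x + x²/Ka
C₀ = 7.41 × 10^-3 + (7.41 × 10^-3)²/(6.0 × 10^-5) = 9.23 × 10^-1 M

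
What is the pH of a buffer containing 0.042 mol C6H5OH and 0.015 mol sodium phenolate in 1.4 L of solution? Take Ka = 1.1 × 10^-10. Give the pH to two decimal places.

pKa = −log(1.1 × 10^-10) = 9.959
Using pH = pKa + log([base]/[acid]) with [base]/[acid] = 0.015/0.042:
pH = 9.959 + (-0.447) = 9.51

pH = 9.51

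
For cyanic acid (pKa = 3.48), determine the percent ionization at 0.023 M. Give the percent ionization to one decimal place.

11.3%

HOCN ⇌ OCN- + H+; let x = [H+] at equilibrium.
Ka = 10^(−3.48) = 3.31 × 10^-4
Solve x² + 0.000331x − 7.61e-06 = 0 → x = 2.60 × 10^-3 M
% ionization = x/C₀ × 100% = 2.60 × 10^-3/0.023 × 100% = 11.3%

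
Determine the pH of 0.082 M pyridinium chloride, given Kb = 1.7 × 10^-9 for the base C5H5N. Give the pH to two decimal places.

C5H5NH+ is the conjugate acid of the weak base C5H5N.
Ka = Kw/Kb = 1.0×10^-14 / 1.7 × 10^-9 = 5.88 × 10^-6
From the ICE table, Ka = [H+]²/(0.082 − [H+]) = 5.88 × 10^-6.
Neglecting [H+] in the denominator: [H+] = √(5.88 × 10^-6 × 0.082) = 6.94 × 10^-4 M
Check: 0.85% ionized — well under 5%, approximation valid.
pH = −log[H+] = −log(6.94 × 10^-4) = 3.16

pH = 3.16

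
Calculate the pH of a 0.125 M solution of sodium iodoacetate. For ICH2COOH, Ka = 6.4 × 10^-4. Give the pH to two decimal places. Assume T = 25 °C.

ICH2COO- is the conjugate base of the weak acid ICH2COOH.
Kb = Kw/Ka = 1.0×10^-14 / 6.4 × 10^-4 = 1.56 × 10^-11
Kb = [OH-]²/(0.125 − [OH-]) = 1.56 × 10^-11
Neglecting [OH-] in the denominator: [OH-] = √(1.56 × 10^-11 × 0.125) = 1.40 × 10^-6 M
([OH-]/C₀ = 0.0011% < 5%, so the approximation holds.)
pOH = −log(1.40 × 10^-6) = 5.85; pH = 14.00 − 5.85 = 8.15

pH = 8.15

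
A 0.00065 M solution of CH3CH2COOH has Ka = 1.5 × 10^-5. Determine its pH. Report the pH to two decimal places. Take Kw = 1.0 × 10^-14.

pH = 4.04

CH3CH2COOH ⇌ CH3CH2COO- + H+
From the ICE table, Ka = [H+]²/(0.00065 − [H+]) = 1.5 × 10^-5.
The 5% rule fails; solving [H+]² + Ka·[H+] − Ka·C₀ = 0 exactly:
[H+] = [−1.5e-05 + √(1.5e-05² + 3.9e-08)]/2 = 9.15 × 10^-5 M
pH = −log(9.15 × 10^-5) = 4.04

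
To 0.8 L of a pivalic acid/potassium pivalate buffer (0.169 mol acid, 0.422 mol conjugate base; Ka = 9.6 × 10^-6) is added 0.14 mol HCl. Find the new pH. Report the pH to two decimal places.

pH = 4.98

Added H+ converts (CH3)3CCOO- to (CH3)3CCOOH: (CH3)3CCOOH → 0.309 mol, (CH3)3CCOO- → 0.282 mol.
pKa = −log(9.6 × 10^-6) = 5.018
pH = pKa + log([A⁻]/[HA]) = 5.018 + log(0.282/0.309) = 5.018 -0.040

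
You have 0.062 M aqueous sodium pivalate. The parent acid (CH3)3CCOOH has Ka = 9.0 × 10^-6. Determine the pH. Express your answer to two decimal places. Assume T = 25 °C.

pH = 8.92

(CH3)3CCOO- is the conjugate base of the weak acid (CH3)3CCOOH.
Kb = Kw/Ka = 1.0×10^-14 / 9.0 × 10^-6 = 1.11 × 10^-9
Kb = x²/(0.062 − x) = 1.11 × 10^-9
Neglecting x in the denominator: x = √(1.11 × 10^-9 × 0.062) = 8.30 × 10^-6 M
Check: 0.013% ionized — well under 5%, approximation valid.
pOH = 5.08, so pH = 14.00 − pOH = 8.92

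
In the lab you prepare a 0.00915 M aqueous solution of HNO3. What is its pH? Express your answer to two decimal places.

HNO3 is a strong acid and dissociates completely, so [H+] = 0.00915 M.
pH = -log(0.00915) = 2.04

pH = 2.04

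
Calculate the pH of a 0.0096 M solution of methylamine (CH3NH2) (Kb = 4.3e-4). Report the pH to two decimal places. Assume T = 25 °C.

CH3NH2 + H2O ⇌ CH3NH3+ + OH-
Let x = [OH-] at equilibrium. Kb = x²/(0.0096 − x).
x is not negligible relative to C₀; solve x² + 0.00043·x − 4.13e-06 = 0.
x = [−0.00043 + √(0.00043² + 1.65e-05)]/2 = 1.83 × 10^-3 M
pOH = 2.74, so pH = 14.00 − pOH = 11.26

pH = 11.26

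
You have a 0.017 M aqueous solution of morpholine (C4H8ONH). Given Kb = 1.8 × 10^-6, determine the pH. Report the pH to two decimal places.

C4H8ONH + H2O ⇌ C4H8ONH2+ + OH-
Kb = x²/(0.017 − x) = 1.8 × 10^-6
Assume x ≪ 0.017: x ≈ √(1.8 × 10^-6 × 0.017) = 1.75 × 10^-4 M
(x/C₀ = 1% < 5%, so the approximation holds.)
pOH = −log(1.75 × 10^-4) = 3.76; pH = 14.00 − 3.76 = 10.24

pH = 10.24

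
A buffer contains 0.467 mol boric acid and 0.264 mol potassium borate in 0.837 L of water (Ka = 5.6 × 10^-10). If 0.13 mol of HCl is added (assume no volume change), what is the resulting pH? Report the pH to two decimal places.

After neutralization: n(B(OH)3) = 0.597 mol, n(B(OH)4-) = 0.134 mol.
pKa = −log(5.6 × 10^-10) = 9.252
Henderson–Hasselbalch with mole ratio 0.134/0.597: pH = 9.252 + (-0.649)

pH = 8.60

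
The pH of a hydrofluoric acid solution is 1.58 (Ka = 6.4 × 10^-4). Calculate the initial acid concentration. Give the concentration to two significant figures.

C₀ = 1.1 M

[H+] = 10^(-1.58) = 2.63 × 10^-2 M = x
Ka = x²/(C₀ − x) ⇒ C₀ = x + x²/Ka
C₀ = 2.63 × 10^-2 + (2.63 × 10^-2)²/(6.4 × 10^-4) = 1.11 M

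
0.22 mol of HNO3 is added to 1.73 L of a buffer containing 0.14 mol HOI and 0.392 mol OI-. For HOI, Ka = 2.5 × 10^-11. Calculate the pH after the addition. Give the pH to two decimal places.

pH = 10.28

After neutralization: n(HOI) = 0.36 mol, n(OI-) = 0.172 mol.
pKa = −log(2.5 × 10^-11) = 10.602
Henderson–Hasselbalch with mole ratio 0.172/0.36: pH = 10.602 + (-0.321)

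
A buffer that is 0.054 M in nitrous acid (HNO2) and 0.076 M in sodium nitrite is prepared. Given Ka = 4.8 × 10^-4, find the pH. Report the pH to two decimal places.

pH = 3.47

pKa = −log(4.8 × 10^-4) = 3.319
Henderson–Hasselbalch: pH = pKa + log([NO2-]/[HNO2]) = 3.319 + log(0.076/0.054)
pH = 3.319 + (+0.148) = 3.47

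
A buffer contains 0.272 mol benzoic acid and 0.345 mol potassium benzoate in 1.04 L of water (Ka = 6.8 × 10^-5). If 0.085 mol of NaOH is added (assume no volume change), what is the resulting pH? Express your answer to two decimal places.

After neutralization: n(C6H5COOH) = 0.187 mol, n(C6H5COO-) = 0.43 mol.
pKa = −log(6.8 × 10^-5) = 4.167
Henderson–Hasselbalch with mole ratio 0.43/0.187: pH = 4.167 + (+0.362)

pH = 4.53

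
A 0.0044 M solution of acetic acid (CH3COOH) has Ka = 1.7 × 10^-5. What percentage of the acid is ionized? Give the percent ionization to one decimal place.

CH3COOH ⇌ CH3COO- + H+; let x = [H+] at equilibrium.
Solve x² + 1.7e-05x − 7.48e-08 = 0 → x = 2.65 × 10^-4 M
% ionization = x/C₀ × 100% = 2.65 × 10^-4/0.0044 × 100% = 6.0%

6.0%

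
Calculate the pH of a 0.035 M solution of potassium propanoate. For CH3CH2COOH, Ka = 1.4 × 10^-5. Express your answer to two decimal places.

CH3CH2COO- is the conjugate base of the weak acid CH3CH2COOH.
Kb = Kw/Ka = 1.0×10^-14 / 1.4 × 10^-5 = 7.14 × 10^-10
From the ICE table, Kb = [OH-]²/(0.035 − [OH-]) = 7.14 × 10^-10.
Assume [OH-] ≪ 0.035: [OH-] ≈ √(7.14 × 10^-10 × 0.035) = 5.00 × 10^-6 M
Check: 0.014% ionized — well under 5%, approximation valid.
pOH = 5.30, so pH = 14.00 − pOH = 8.70

pH = 8.70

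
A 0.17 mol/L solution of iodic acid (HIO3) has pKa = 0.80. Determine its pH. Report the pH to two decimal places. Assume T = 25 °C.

pH = 0.99

HIO3 ⇌ IO3- + H+
Ka = 10^(−0.80) = 1.58 × 10^-1
Ka = x²/(0.17 − x) = 1.58 × 10^-1
The 5% rule fails; solving x² + Ka·x − Ka·C₀ = 0 exactly:
x = (−Ka + √(Ka² + 4·Ka·C₀))/2 = 1.03 × 10^-1 M
pH = −log[H+] = −log(1.03 × 10^-1) = 0.99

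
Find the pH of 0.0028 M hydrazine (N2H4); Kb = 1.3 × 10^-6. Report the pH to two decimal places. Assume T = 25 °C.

N2H4 + H2O ⇌ N2H5+ + OH-
From the ICE table, Kb = [OH-]²/(0.0028 − [OH-]) = 1.3 × 10^-6.
Neglecting [OH-] in the denominator: [OH-] = √(1.3 × 10^-6 × 0.0028) = 6.03 × 10^-5 M
pOH = −log(6.03 × 10^-5) = 4.22; pH = 14.00 − 4.22 = 9.78

pH = 9.78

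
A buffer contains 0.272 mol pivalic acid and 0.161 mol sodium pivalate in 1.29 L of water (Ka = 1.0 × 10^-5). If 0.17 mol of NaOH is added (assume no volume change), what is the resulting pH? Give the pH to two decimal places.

OH- converts (CH3)3CCOOH to (CH3)3CCOO-: (CH3)3CCOOH → 0.102 mol, (CH3)3CCOO- → 0.331 mol.
pKa = −log(1.0 × 10^-5) = 5.000
pH = pKa + log([A⁻]/[HA]) = 5.000 + log(0.331/0.102) = 5.000 +0.511

pH = 5.51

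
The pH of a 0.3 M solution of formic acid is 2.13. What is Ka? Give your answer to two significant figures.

Ka = 1.9 × 10^-4

[H+] = 10^(-2.13) = 7.41 × 10^-3 M
At equilibrium [HA] = 0.3 − 7.41 × 10^-3 = 2.93 × 10^-1 M
Ka = [H+][A-]/[HA] = (7.41 × 10^-3)² / 2.93 × 10^-1 = 1.9 × 10^-4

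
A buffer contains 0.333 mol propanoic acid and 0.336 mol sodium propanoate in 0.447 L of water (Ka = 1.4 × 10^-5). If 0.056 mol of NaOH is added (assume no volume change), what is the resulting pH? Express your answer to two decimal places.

After neutralization: n(CH3CH2COOH) = 0.277 mol, n(CH3CH2COO-) = 0.392 mol.
pKa = −log(1.4 × 10^-5) = 4.854
pH = pKa + log(n_CH3CH2COO-/n_CH3CH2COOH) = 4.854 + log(0.392/0.277) = 4.854 + (+0.151)

pH = 5.00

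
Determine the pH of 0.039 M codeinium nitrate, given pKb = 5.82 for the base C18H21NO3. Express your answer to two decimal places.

pH = 4.79

C18H22NO3+ is the conjugate acid of the weak base C18H21NO3.
Kb = 10^(−5.82) = 1.51 × 10^-6
Ka = Kw/Kb = 1.0×10^-14 / 1.51 × 10^-6 = 6.62 × 10^-9
From the ICE table, Ka = x²/(0.039 − x) = 6.62 × 10^-9.
Since Ka ≪ C₀, x ≈ √(Ka·C₀) = 1.61 × 10^-5 M.
pH = −log(1.61 × 10^-5) = 4.79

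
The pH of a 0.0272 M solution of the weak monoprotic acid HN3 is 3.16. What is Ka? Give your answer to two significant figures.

Ka = 1.8 × 10^-5

[H+] = 10^(-3.16) = 6.92 × 10^-4 M
At equilibrium [HA] = 0.0272 − 6.92 × 10^-4 = 2.65 × 10^-2 M
Ka = [H+][A-]/[HA] = (6.92 × 10^-4)² / 2.65 × 10^-2 = 1.8 × 10^-5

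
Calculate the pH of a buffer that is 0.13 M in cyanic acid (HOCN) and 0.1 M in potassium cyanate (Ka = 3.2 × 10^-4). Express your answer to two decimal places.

pH = 3.38

pKa = −log(3.2 × 10^-4) = 3.495
pH = pKa + log([A⁻]/[HA]) = 3.495 + log(0.1/0.13)
pH = 3.495 + (-0.114) = 3.38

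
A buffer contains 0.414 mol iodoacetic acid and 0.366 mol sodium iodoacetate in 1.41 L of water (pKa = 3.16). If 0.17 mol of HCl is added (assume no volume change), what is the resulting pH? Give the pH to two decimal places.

After neutralization: n(ICH2COOH) = 0.584 mol, n(ICH2COO-) = 0.196 mol.
pH = pKa + log(n_ICH2COO-/n_ICH2COOH) = 3.16 + log(0.196/0.584) = 3.16 + (-0.474)

pH = 2.69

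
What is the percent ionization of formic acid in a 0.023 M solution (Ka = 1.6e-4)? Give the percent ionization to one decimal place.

HCOOH ⇌ HCOO- + H+; let x = [H+] at equilibrium.
Ka = x²/(C₀ − x); solving the quadratic gives x = 1.84 × 10^-3 M.
% ionization = x/C₀ × 100% = 1.84 × 10^-3/0.023 × 100% = 8.0%

8.0%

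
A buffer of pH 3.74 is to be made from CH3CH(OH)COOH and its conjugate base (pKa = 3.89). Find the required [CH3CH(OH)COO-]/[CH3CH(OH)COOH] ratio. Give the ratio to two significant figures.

ratio = 0.71

pH = pKa + log(r) ⇒ log(r) = 3.74 − 3.89 = -0.15
r = [CH3CH(OH)COO-]/[CH3CH(OH)COOH] = 10^(-0.15) = 0.708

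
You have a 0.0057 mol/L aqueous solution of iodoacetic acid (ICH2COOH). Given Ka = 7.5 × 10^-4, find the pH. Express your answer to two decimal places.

pH = 2.76

ICH2COOH ⇌ ICH2COO- + H+
From the ICE table, Ka = x²/(0.0057 − x) = 7.5 × 10^-4.
x is not negligible relative to C₀; solve x² + 0.00075·x − 4.28e-06 = 0.
x = (−Ka + √(Ka² + 4·Ka·C₀))/2 = 1.73 × 10^-3 M
pH = −log(1.73 × 10^-3) = 2.76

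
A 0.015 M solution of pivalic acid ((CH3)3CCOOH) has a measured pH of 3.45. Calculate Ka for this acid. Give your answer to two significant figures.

Ka = 8.6 × 10^-6

[H+] = 10^(-3.45) = 3.55 × 10^-4 M
At equilibrium [HA] = 0.015 − 3.55 × 10^-4 = 1.46 × 10^-2 M
Ka = [H+][A-]/[HA] = (3.55 × 10^-4)² / 1.46 × 10^-2 = 8.6 × 10^-6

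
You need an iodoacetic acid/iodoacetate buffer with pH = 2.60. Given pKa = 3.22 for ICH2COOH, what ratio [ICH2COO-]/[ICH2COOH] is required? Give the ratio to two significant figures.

pH = pKa + log(r) ⇒ log(r) = 2.60 − 3.22 = -0.62
r = [ICH2COO-]/[ICH2COOH] = 10^(-0.62) = 0.24

ratio = 0.24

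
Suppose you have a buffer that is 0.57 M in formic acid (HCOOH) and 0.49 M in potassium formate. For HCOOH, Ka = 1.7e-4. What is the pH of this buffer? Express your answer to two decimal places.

pKa = −log(1.7 × 10^-4) = 3.770
Using pH = pKa + log([base]/[acid]) with [base]/[acid] = 0.49/0.57:
pH = 3.770 + (-0.066) = 3.70

pH = 3.70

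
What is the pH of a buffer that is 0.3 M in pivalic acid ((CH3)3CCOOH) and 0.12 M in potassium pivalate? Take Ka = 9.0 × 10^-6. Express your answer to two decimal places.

pKa = −log(9.0 × 10^-6) = 5.046
Using pH = pKa + log([base]/[acid]) with [base]/[acid] = 0.12/0.3:
pH = 5.046 + (-0.398) = 4.65

pH = 4.65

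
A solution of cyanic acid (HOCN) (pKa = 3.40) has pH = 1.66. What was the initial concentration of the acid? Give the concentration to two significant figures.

[H+] = 10^(-1.66) = 2.19 × 10^-2 M = x
Ka = 10^(−3.40) = 3.98 × 10^-4
Ka = x²/(C₀ − x) ⇒ C₀ = x + x²/Ka
C₀ = 2.19 × 10^-2 + (2.19 × 10^-2)²/(3.98 × 10^-4) = 1.23 M

C₀ = 1.2 M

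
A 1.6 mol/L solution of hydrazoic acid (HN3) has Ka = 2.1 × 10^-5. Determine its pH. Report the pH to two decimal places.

pH = 2.24

HN3 ⇌ N3- + H+
From the ICE table, Ka = x²/(1.6 − x) = 2.1 × 10^-5.
Assume x ≪ 1.6: x ≈ √(2.1 × 10^-5 × 1.6) = 5.80 × 10^-3 M
pH = −log(5.80 × 10^-3) = 2.24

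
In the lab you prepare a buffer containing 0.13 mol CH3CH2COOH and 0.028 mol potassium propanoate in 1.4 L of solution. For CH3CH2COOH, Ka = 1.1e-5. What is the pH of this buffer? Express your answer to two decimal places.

pKa = −log(1.1 × 10^-5) = 4.959
Using pH = pKa + log([base]/[acid]) with [base]/[acid] = 0.028/0.13:
pH = 4.959 + (-0.667) = 4.29

pH = 4.29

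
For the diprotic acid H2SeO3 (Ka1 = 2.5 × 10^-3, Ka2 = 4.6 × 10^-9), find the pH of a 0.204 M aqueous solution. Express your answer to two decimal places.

pH = 1.67

Ka1 ≫ Ka2, so treat the first dissociation as the only significant source of H+.
Ka1 = x²/(0.204 − x) = 2.5 × 10^-3
Solving the quadratic: x = (−Ka1 + √(Ka1² + 4·Ka1·C₀))/2 = 2.14 × 10^-2 M
pH = −log(2.14 × 10^-2) = 1.67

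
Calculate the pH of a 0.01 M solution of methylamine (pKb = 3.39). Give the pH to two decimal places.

pH = 11.26

CH3NH2 + H2O ⇌ CH3NH3+ + OH-
Kb = 10^(−3.39) = 4.07 × 10^-4
Kb = x²/(0.01 − x) = 4.07 × 10^-4
Here C₀/Kb ≈ 24.6, so the small-x approximation fails. Use the quadratic:
x = (−Kb + √(Kb² + 4·Kb·C₀))/2 = 1.82 × 10^-3 M
pOH = 2.74, so pH = 14.00 − pOH = 11.26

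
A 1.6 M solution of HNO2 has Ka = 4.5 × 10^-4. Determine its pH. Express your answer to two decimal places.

pH = 1.57

HNO2 ⇌ NO2- + H+
Ka = x²/(1.6 − x) = 4.5 × 10^-4
Since Ka ≪ C₀, x ≈ √(Ka·C₀) = 2.68 × 10^-2 M.
(x/C₀ = 1.7% < 5%, so the approximation holds.)
pH = −log(2.68 × 10^-2) = 1.57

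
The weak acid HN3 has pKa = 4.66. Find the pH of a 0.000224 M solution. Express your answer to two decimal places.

HN3 ⇌ N3- + H+
Ka = 10^(−4.66) = 2.19 × 10^-5
From the ICE table, Ka = x²/(0.000224 − x) = 2.19 × 10^-5.
The 5% rule fails; solving x² + Ka·x − Ka·C₀ = 0 exactly:
x = [−2.19e-05 + √(2.19e-05² + 1.96e-08)]/2 = 5.99 × 10^-5 M
pH = −log[H+] = −log(5.99 × 10^-5) = 4.22

pH = 4.22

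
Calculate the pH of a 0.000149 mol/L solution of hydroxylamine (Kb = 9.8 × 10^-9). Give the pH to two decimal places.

NH2OH + H2O ⇌ NH3OH+ + OH-
From the ICE table, Kb = x²/(0.000149 − x) = 9.8 × 10^-9.
Neglecting x in the denominator: x = √(9.8 × 10^-9 × 0.000149) = 1.21 × 10^-6 M
pOH = 5.92, so pH = 14.00 − pOH = 8.08

pH = 8.08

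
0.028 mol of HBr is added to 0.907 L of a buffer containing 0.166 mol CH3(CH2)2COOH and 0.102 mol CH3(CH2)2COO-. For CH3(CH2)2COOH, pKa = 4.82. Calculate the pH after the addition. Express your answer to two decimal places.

pH = 4.40

Added H+ converts CH3(CH2)2COO- to CH3(CH2)2COOH: CH3(CH2)2COOH → 0.194 mol, CH3(CH2)2COO- → 0.074 mol.
Henderson–Hasselbalch with mole ratio 0.074/0.194: pH = 4.82 + (-0.419)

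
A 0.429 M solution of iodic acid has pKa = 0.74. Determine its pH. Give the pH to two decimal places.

pH = 0.69

HIO3 ⇌ IO3- + H+
Ka = 10^(−0.74) = 1.82 × 10^-1
From the ICE table, Ka = x²/(0.429 − x) = 1.82 × 10^-1.
x is not negligible relative to C₀; solve x² + 0.182·x − 0.0781 = 0.
x = [−0.182 + √(0.182² + 0.312)]/2 = 2.03 × 10^-1 M
pH = −log(2.03 × 10^-1) = 0.69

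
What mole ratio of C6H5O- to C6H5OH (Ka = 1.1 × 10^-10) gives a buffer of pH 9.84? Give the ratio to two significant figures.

ratio = 0.76

pKa = -log(1.1 × 10^-10) = 9.959
pH = pKa + log(r) ⇒ log(r) = 9.84 − 9.959 = -0.119
r = [C6H5O-]/[C6H5OH] = 10^(-0.119) = 0.76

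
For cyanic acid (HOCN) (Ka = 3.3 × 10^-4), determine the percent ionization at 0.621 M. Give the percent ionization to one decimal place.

2.3%

HOCN ⇌ OCN- + H+; let x = [H+] at equilibrium.
x ≈ √(Ka·C₀) = √(3.3 × 10^-4 × 0.621) = 1.43 × 10^-2 M
% ionization = x/C₀ × 100% = 1.43 × 10^-2/0.621 × 100% = 2.3%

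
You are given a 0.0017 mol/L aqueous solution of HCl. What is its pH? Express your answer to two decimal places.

HCl is a strong acid and dissociates completely, so [H+] = 0.0017 M.
pH = -log(0.0017) = 2.77

pH = 2.77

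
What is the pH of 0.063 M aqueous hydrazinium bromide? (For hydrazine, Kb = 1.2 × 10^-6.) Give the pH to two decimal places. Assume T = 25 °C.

pH = 4.64

N2H5+ is the conjugate acid of the weak base N2H4.
Ka = Kw/Kb = 1.0×10^-14 / 1.2 × 10^-6 = 8.33 × 10^-9
Let x = [H+] at equilibrium. Ka = x²/(0.063 − x).
Neglecting x in the denominator: x = √(8.33 × 10^-9 × 0.063) = 2.29 × 10^-5 M
Check: 0.036% ionized — well under 5%, approximation valid.
pH = −log[H+] = −log(2.29 × 10^-5) = 4.64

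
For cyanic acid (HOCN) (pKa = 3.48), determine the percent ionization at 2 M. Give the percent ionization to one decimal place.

1.3%

HOCN ⇌ OCN- + H+; let x = [H+] at equilibrium.
Ka = 10^(−3.48) = 3.31 × 10^-4
x ≈ √(Ka·C₀) = √(3.31 × 10^-4 × 2) = 2.57 × 10^-2 M
Fraction ionized = 2.57 × 10^-2 / 2 = 0.0129 → 1.3%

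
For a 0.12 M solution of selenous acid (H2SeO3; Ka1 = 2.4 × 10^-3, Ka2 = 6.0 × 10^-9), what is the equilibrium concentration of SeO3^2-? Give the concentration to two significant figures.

6.0 × 10^-9 M

First ionization gives [H+] ≈ [HSeO3-] = 1.58 × 10^-2 M.
Second step: Ka2 = [H+][SeO3^2-]/[HSeO3-] ≈ [SeO3^2-] (since [H+] ≈ [HSeO3-]).
So [SeO3^2-] ≈ Ka2.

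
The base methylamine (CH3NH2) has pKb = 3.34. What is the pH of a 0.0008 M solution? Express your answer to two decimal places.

pH = 10.62

CH3NH2 + H2O ⇌ CH3NH3+ + OH-
Kb = 10^(−3.34) = 4.57 × 10^-4
From the ICE table, Kb = [OH-]²/(0.0008 − [OH-]) = 4.57 × 10^-4.
The 5% rule fails; solving [OH-]² + Kb·[OH-] − Kb·C₀ = 0 exactly:
[OH-] = [−0.000457 + √(0.000457² + 1.46e-06)]/2 = 4.18 × 10^-4 M
pOH = −log(4.18 × 10^-4) = 3.38; pH = 14.00 − 3.38 = 10.62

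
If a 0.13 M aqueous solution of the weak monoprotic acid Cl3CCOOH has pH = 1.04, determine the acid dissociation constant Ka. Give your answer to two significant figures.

[H+] = 10^(-1.04) = 9.12 × 10^-2 M
At equilibrium [HA] = 0.13 − 9.12 × 10^-2 = 3.88 × 10^-2 M
Ka = [H+][A-]/[HA] = (9.12 × 10^-2)² / 3.88 × 10^-2 = 2.1 × 10^-1

Ka = 2.1 × 10^-1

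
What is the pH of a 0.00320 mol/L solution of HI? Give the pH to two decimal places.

HI is a strong acid and dissociates completely, so [H+] = 0.00320 M.
pH = -log(0.0032) = 2.49

pH = 2.49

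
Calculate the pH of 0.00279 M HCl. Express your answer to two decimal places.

HCl is a strong acid and dissociates completely, so [H+] = 0.00279 M.
pH = -log(0.00279) = 2.55

pH = 2.55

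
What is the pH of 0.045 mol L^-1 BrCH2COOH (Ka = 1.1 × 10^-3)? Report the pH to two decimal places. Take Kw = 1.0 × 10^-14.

BrCH2COOH ⇌ BrCH2COO- + H+
Ka = [H+]²/(0.045 − [H+]) = 1.1 × 10^-3
Here C₀/Ka ≈ 40.9, so the small-[H+] approximation fails. Use the quadratic:
[H+] = [−0.0011 + √(0.0011² + 0.000198)]/2 = 6.51 × 10^-3 M
pH = −log[H+] = −log(6.51 × 10^-3) = 2.19

pH = 2.19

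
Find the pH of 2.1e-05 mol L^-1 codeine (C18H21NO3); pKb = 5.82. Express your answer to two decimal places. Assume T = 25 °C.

C18H21NO3 + H2O ⇌ C18H22NO3+ + OH-
Kb = 10^(−5.82) = 1.51 × 10^-6
Let x = [OH-] at equilibrium. Kb = x²/(2.1e-05 − x).
The 5% rule fails; solving x² + Kb·x − Kb·C₀ = 0 exactly:
x = [−1.51e-06 + √(1.51e-06² + 1.27e-10)]/2 = 4.93 × 10^-6 M
pOH = −log(4.93 × 10^-6) = 5.31; pH = 14.00 − 5.31 = 8.69

pH = 8.69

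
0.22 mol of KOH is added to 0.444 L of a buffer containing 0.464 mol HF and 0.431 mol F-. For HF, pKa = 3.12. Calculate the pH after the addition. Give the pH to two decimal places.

pH = 3.55

After neutralization: n(HF) = 0.244 mol, n(F-) = 0.651 mol.
pH = pKa + log([A⁻]/[HA]) = 3.12 + log(0.651/0.244) = 3.12 +0.426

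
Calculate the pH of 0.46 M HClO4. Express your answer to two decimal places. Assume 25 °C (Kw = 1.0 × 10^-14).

pH = 0.34

HClO4 is a strong acid and dissociates completely, so [H+] = 0.46 M.
pH = -log(0.46) = 0.34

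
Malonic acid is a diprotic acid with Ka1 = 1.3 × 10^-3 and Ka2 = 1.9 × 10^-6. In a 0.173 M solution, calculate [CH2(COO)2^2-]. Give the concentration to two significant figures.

1.9 × 10^-6 M

First ionization gives [H+] ≈ [CH2(COOH)COO-] = 1.44 × 10^-2 M.
Second step: Ka2 = [H+][CH2(COO)2^2-]/[CH2(COOH)COO-] ≈ [CH2(COO)2^2-] (since [H+] ≈ [CH2(COOH)COO-]).
So [CH2(COO)2^2-] ≈ Ka2.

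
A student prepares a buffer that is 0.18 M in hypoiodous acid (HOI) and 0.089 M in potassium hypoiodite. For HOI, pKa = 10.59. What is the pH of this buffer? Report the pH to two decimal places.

pH = 10.28

Using pH = pKa + log([base]/[acid]) with [base]/[acid] = 0.089/0.18:
pH = 10.59 + (-0.306) = 10.28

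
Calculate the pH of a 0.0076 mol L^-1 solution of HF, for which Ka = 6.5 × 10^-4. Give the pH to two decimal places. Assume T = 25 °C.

pH = 2.72

HF ⇌ F- + H+
Ka = [H+]²/(0.0076 − [H+]) = 6.5 × 10^-4
[H+] is not negligible relative to C₀; solve [H+]² + 0.00065·[H+] − 4.94e-06 = 0.
[H+] = (−Ka + √(Ka² + 4·Ka·C₀))/2 = 1.92 × 10^-3 M
pH = −log(1.92 × 10^-3) = 2.72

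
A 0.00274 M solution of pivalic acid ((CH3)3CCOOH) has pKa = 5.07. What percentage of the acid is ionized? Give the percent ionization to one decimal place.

5.4%

(CH3)3CCOOH ⇌ (CH3)3CCOO- + H+; let x = [H+] at equilibrium.
Ka = 10^(−5.07) = 8.51 × 10^-6
Solve x² + 8.51e-06x − 2.33e-08 = 0 → x = 1.49 × 10^-4 M
Fraction ionized = 1.49 × 10^-4 / 0.00274 = 0.0544 → 5.4%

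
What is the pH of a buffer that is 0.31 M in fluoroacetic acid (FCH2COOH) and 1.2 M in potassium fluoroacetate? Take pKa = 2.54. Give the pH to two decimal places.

pH = 3.13

Using pH = pKa + log([base]/[acid]) with [base]/[acid] = 1.2/0.31:
pH = 2.54 + (+0.588) = 3.13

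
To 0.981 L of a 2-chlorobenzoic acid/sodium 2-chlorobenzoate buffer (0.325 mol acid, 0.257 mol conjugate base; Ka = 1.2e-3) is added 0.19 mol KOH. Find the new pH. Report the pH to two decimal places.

After neutralization: n(ClC6H4COOH) = 0.135 mol, n(ClC6H4COO-) = 0.447 mol.
pKa = −log(1.2 × 10^-3) = 2.921
Henderson–Hasselbalch with mole ratio 0.447/0.135: pH = 2.921 + (+0.520)

pH = 3.44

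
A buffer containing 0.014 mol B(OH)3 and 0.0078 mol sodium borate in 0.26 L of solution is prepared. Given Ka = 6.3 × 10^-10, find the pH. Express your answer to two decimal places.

pH = 8.95

pKa = −log(6.3 × 10^-10) = 9.201
Using pH = pKa + log([base]/[acid]) with [base]/[acid] = 0.0078/0.014:
pH = 9.201 + (-0.254) = 8.95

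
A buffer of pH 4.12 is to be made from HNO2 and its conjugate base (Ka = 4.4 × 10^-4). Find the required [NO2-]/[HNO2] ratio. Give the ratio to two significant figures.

pKa = -log(4.4 × 10^-4) = 3.357
pH = pKa + log(r) ⇒ log(r) = 4.12 − 3.357 = +0.763
r = [NO2-]/[HNO2] = 10^(+0.763) = 5.79

ratio = 5.8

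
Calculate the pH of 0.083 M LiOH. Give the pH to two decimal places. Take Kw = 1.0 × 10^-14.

LiOH is a strong base; [OH-] = 0.083 M.
pOH = -log(0.083) = 1.08
pH = 14.00 - 1.08 = 12.92

pH = 12.92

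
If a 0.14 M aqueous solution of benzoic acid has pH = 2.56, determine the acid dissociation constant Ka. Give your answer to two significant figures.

Ka = 5.5 × 10^-5

[H+] = 10^(-2.56) = 2.75 × 10^-3 M
At equilibrium [HA] = 0.14 − 2.75 × 10^-3 = 1.37 × 10^-1 M
Ka = [H+][A-]/[HA] = (2.75 × 10^-3)² / 1.37 × 10^-1 = 5.5 × 10^-5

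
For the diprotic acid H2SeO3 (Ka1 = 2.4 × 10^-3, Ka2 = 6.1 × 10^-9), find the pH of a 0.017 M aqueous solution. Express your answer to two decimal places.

pH = 2.28

Ka1 ≫ Ka2, so treat the first dissociation as the only significant source of H+.
Ka1 = x²/(0.017 − x) = 2.4 × 10^-3
Solving the quadratic: x = (−Ka1 + √(Ka1² + 4·Ka1·C₀))/2 = 5.30 × 10^-3 M
pH = −log(5.30 × 10^-3) = 2.28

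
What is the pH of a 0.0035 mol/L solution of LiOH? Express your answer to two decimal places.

LiOH is a strong base; [OH-] = 0.0035 M.
pOH = -log(0.0035) = 2.46
pH = 14.00 - 2.46 = 11.54

pH = 11.54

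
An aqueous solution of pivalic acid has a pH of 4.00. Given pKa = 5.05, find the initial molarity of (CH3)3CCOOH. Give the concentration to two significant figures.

[H+] = 10^(-4.00) = 1.00 × 10^-4 M = x
Ka = 10^(−5.05) = 8.91 × 10^-6
Ka = x²/(C₀ − x) ⇒ C₀ = x + x²/Ka
C₀ = 1.00 × 10^-4 + (1.00 × 10^-4)²/(8.91 × 10^-6) = 1.22 × 10^-3 M

C₀ = 1.2 × 10^-3 M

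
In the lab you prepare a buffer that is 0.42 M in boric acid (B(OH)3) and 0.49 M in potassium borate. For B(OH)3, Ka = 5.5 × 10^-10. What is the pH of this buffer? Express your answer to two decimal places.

pKa = −log(5.5 × 10^-10) = 9.260
pH = pKa + log([A⁻]/[HA]) = 9.260 + log(0.49/0.42)
pH = 9.260 + (+0.067) = 9.33

pH = 9.33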